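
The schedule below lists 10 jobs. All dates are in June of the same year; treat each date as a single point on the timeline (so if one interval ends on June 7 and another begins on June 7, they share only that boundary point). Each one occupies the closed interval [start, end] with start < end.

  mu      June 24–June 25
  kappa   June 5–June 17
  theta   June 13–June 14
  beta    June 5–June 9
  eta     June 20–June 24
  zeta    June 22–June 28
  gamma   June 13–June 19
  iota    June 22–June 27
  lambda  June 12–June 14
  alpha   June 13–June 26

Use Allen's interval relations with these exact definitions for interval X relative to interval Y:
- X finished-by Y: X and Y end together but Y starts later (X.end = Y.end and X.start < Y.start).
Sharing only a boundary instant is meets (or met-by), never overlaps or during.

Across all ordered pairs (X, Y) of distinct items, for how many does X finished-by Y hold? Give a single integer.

1

Checking all 90 ordered pairs for relation 'finished-by'; matching pairs in alphabetical order:
(lambda, theta): lambda finished-by theta ✓
Count: 1.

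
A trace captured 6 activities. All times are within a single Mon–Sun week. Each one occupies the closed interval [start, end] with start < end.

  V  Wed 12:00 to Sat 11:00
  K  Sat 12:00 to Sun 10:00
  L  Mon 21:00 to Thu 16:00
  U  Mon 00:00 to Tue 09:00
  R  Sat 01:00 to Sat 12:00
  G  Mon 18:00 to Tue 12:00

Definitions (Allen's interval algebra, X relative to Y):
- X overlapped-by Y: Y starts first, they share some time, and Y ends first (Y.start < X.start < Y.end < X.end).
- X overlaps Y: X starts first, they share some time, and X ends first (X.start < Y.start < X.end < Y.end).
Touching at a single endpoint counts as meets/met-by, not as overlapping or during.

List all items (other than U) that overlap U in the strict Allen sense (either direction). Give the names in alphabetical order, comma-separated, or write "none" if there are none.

G, L

Target U = [Mon 00:00, Tue 09:00].
G [Mon 18:00, Tue 12:00] → overlapped-by → yes.
K [Sat 12:00, Sun 10:00] → after → no.
L [Mon 21:00, Thu 16:00] → overlapped-by → yes.
R [Sat 01:00, Sat 12:00] → after → no.
V [Wed 12:00, Sat 11:00] → after → no.
Result: G, L.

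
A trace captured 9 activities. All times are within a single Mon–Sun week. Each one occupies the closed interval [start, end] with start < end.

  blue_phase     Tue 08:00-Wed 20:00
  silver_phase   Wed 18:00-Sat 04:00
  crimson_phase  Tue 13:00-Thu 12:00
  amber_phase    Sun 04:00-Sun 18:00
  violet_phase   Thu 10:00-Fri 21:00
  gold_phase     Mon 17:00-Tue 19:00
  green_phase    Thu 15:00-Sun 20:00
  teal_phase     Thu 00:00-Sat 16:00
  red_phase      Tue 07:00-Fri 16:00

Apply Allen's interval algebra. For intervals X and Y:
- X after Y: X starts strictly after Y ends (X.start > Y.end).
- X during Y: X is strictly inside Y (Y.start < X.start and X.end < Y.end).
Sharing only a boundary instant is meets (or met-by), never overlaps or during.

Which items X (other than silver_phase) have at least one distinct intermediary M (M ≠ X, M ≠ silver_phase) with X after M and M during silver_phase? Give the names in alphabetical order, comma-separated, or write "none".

Target silver_phase = [Wed 18:00, Sat 04:00].
Intermediaries M with M during silver_phase: violet_phase.
Via violet_phase — items with X after violet_phase: amber_phase.
Union: amber_phase.

amber_phase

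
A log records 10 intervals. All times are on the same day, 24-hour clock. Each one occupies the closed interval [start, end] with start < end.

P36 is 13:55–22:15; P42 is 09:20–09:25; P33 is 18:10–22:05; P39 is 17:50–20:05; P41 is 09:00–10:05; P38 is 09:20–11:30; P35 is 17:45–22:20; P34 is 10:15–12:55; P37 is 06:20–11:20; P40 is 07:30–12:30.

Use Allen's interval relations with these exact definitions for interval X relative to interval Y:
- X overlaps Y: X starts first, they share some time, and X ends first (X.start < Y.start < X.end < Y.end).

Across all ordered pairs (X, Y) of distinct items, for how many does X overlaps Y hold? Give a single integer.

Checking all 90 ordered pairs for relation 'overlaps'; matching pairs in alphabetical order:
(P36, P35): P36 overlaps P35 ✓
(P37, P34): P37 overlaps P34 ✓
(P37, P38): P37 overlaps P38 ✓
(P37, P40): P37 overlaps P40 ✓
(P38, P34): P38 overlaps P34 ✓
(P39, P33): P39 overlaps P33 ✓
(P40, P34): P40 overlaps P34 ✓
(P41, P38): P41 overlaps P38 ✓
Count: 8.

8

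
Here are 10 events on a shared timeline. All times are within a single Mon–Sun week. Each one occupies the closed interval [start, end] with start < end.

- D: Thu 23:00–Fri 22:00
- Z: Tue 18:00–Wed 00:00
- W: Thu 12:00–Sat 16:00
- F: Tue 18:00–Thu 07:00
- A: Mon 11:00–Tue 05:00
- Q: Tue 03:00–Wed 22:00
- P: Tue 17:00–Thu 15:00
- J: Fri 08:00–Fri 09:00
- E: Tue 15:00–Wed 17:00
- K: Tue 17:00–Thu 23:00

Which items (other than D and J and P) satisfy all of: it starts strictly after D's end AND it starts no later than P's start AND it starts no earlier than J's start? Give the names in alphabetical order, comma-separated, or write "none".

Conditions: its start is strictly after D's end (X.start > Fri 22:00) AND its start is no later than P's start (X.start <= Tue 17:00) AND its start is no earlier than J's start (X.start >= Fri 08:00).
A: start Mon 11:00 > Fri 22:00? ✗; start Mon 11:00 <= Tue 17:00? ✓; start Mon 11:00 >= Fri 08:00? ✗ → no.
E: start Tue 15:00 > Fri 22:00? ✗; start Tue 15:00 <= Tue 17:00? ✓; start Tue 15:00 >= Fri 08:00? ✗ → no.
F: start Tue 18:00 > Fri 22:00? ✗; start Tue 18:00 <= Tue 17:00? ✗; start Tue 18:00 >= Fri 08:00? ✗ → no.
K: start Tue 17:00 > Fri 22:00? ✗; start Tue 17:00 <= Tue 17:00? ✓; start Tue 17:00 >= Fri 08:00? ✗ → no.
Q: start Tue 03:00 > Fri 22:00? ✗; start Tue 03:00 <= Tue 17:00? ✓; start Tue 03:00 >= Fri 08:00? ✗ → no.
W: start Thu 12:00 > Fri 22:00? ✗; start Thu 12:00 <= Tue 17:00? ✗; start Thu 12:00 >= Fri 08:00? ✗ → no.
Z: start Tue 18:00 > Fri 22:00? ✗; start Tue 18:00 <= Tue 17:00? ✗; start Tue 18:00 >= Fri 08:00? ✗ → no.
Result: none.

none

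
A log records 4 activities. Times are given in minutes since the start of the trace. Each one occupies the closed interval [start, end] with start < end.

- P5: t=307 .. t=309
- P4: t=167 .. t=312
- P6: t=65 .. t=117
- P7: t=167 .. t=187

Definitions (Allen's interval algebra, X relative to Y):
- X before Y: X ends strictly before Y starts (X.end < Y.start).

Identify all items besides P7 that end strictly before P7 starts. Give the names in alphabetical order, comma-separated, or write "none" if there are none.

P6

Target P7 = [t=167, t=187].
P4 [t=167, t=312] → started-by → no.
P5 [t=307, t=309] → after → no.
P6 [t=65, t=117] → before → yes.
Result: P6.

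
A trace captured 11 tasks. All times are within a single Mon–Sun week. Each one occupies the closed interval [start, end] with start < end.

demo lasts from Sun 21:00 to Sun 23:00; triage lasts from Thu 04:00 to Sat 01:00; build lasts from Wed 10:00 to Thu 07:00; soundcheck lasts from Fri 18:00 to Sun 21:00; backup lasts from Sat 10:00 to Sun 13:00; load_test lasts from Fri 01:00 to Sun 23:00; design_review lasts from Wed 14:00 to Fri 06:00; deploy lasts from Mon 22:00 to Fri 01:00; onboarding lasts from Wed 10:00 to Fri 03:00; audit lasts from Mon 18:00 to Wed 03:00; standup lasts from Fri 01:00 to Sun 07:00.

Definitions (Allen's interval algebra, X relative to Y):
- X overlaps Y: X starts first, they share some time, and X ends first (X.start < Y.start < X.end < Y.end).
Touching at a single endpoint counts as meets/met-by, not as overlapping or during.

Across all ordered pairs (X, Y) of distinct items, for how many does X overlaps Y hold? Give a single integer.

Checking all 110 ordered pairs for relation 'overlaps'; matching pairs in alphabetical order:
(audit, deploy): audit overlaps deploy ✓
(build, design_review): build overlaps design_review ✓
(build, triage): build overlaps triage ✓
(deploy, design_review): deploy overlaps design_review ✓
(deploy, onboarding): deploy overlaps onboarding ✓
(deploy, triage): deploy overlaps triage ✓
(design_review, load_test): design_review overlaps load_test ✓
(design_review, standup): design_review overlaps standup ✓
(design_review, triage): design_review overlaps triage ✓
(onboarding, design_review): onboarding overlaps design_review ✓
(onboarding, load_test): onboarding overlaps load_test ✓
(onboarding, standup): onboarding overlaps standup ✓
(onboarding, triage): onboarding overlaps triage ✓
(standup, backup): standup overlaps backup ✓
(standup, soundcheck): standup overlaps soundcheck ✓
(triage, load_test): triage overlaps load_test ✓
(triage, soundcheck): triage overlaps soundcheck ✓
(triage, standup): triage overlaps standup ✓
Count: 18.

18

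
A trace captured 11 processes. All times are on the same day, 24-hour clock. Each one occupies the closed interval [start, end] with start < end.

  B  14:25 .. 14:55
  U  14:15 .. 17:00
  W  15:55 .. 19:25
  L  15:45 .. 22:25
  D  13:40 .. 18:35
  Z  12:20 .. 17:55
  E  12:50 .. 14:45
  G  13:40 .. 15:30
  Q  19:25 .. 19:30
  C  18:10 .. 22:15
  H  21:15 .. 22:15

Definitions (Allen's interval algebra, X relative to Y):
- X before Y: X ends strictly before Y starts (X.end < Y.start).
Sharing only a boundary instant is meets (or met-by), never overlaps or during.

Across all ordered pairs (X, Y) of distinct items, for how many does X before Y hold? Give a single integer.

Checking all 110 ordered pairs for relation 'before'; matching pairs in alphabetical order:
(B, C): B before C ✓
(B, H): B before H ✓
(B, L): B before L ✓
(B, Q): B before Q ✓
(B, W): B before W ✓
(D, H): D before H ✓
(D, Q): D before Q ✓
(E, C): E before C ✓
(E, H): E before H ✓
(E, L): E before L ✓
(E, Q): E before Q ✓
(E, W): E before W ✓
(G, C): G before C ✓
(G, H): G before H ✓
(G, L): G before L ✓
(G, Q): G before Q ✓
(G, W): G before W ✓
(Q, H): Q before H ✓
(U, C): U before C ✓
(U, H): U before H ✓
(U, Q): U before Q ✓
(W, H): W before H ✓
(Z, C): Z before C ✓
(Z, H): Z before H ✓
... plus 1 further pairs not listed.
Count: 25.

25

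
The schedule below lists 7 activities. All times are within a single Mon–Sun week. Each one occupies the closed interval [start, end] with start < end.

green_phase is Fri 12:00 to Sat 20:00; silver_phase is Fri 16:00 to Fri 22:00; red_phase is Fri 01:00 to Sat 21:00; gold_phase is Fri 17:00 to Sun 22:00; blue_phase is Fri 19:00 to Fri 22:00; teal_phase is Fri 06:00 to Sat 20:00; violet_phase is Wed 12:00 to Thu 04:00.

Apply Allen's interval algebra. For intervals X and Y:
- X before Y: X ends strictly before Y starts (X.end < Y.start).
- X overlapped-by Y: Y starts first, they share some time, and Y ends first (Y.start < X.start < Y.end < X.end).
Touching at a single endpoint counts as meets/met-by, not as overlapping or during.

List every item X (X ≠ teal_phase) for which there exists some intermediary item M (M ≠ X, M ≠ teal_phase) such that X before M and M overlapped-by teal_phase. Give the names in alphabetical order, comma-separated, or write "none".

Target teal_phase = [Fri 06:00, Sat 20:00].
Intermediaries M with M overlapped-by teal_phase: gold_phase.
Via gold_phase — items with X before gold_phase: violet_phase.
Union: violet_phase.

violet_phase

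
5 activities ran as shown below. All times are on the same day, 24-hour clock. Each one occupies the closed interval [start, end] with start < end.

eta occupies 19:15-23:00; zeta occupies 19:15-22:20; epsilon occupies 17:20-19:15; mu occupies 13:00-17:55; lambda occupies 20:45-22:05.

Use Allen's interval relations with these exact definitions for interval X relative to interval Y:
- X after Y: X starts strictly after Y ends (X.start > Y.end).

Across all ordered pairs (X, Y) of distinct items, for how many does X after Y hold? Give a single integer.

Checking all 20 ordered pairs for relation 'after'; matching pairs in alphabetical order:
(eta, mu): eta after mu ✓
(lambda, epsilon): lambda after epsilon ✓
(lambda, mu): lambda after mu ✓
(zeta, mu): zeta after mu ✓
Count: 4.

4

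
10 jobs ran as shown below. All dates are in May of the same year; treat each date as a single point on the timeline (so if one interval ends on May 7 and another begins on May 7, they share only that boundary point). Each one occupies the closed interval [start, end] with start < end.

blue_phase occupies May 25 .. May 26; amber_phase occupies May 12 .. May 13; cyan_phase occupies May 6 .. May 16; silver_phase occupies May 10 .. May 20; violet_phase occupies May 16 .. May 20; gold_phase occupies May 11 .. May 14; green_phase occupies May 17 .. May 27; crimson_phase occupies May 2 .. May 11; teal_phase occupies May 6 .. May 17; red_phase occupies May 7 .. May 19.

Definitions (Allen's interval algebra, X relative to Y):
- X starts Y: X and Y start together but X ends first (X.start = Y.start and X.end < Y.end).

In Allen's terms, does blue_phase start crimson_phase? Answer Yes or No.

blue_phase = [May 25, May 26], crimson_phase = [May 2, May 11].
Actual relation of blue_phase to crimson_phase: after.
Asked whether 'starts' holds → No.

No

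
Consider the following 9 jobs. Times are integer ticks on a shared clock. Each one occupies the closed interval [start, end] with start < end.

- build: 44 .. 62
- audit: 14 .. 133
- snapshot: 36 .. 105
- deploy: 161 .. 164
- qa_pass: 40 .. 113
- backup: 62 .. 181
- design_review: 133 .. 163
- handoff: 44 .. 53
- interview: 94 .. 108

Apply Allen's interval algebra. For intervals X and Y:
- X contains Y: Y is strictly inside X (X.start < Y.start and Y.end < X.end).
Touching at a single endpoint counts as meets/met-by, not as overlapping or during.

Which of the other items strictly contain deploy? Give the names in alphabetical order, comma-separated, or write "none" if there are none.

Target deploy = [161, 164].
audit [14, 133] → before → no.
backup [62, 181] → contains → yes.
build [44, 62] → before → no.
design_review [133, 163] → overlaps → no.
handoff [44, 53] → before → no.
interview [94, 108] → before → no.
qa_pass [40, 113] → before → no.
snapshot [36, 105] → before → no.
Result: backup.

backup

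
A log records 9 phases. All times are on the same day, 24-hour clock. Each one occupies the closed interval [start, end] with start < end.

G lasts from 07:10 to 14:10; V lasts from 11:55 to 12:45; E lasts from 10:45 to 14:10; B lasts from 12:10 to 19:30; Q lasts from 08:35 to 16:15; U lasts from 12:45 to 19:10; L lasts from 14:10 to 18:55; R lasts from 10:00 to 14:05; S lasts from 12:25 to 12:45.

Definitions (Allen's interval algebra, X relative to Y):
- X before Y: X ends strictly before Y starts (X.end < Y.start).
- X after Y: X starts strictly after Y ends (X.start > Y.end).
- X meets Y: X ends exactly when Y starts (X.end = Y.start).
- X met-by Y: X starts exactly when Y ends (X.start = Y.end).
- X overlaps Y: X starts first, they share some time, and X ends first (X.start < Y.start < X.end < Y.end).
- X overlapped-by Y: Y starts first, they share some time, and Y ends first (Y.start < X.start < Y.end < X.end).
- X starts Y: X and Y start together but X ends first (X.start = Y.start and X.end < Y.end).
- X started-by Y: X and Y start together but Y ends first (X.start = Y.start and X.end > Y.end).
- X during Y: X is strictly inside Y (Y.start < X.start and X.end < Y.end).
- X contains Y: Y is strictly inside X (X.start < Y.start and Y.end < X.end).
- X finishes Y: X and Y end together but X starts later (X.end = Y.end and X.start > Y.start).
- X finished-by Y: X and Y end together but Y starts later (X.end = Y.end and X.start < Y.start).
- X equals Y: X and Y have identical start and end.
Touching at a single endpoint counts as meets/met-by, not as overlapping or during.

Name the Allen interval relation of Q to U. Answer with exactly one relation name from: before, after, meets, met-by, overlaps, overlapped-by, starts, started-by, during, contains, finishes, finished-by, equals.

overlaps

Q = [08:35, 16:15]; U = [12:45, 19:10].
Compare endpoints: Q.start < U.start, Q.start < U.end, Q.end > U.start, Q.end < U.end.
That pattern is 'overlaps'.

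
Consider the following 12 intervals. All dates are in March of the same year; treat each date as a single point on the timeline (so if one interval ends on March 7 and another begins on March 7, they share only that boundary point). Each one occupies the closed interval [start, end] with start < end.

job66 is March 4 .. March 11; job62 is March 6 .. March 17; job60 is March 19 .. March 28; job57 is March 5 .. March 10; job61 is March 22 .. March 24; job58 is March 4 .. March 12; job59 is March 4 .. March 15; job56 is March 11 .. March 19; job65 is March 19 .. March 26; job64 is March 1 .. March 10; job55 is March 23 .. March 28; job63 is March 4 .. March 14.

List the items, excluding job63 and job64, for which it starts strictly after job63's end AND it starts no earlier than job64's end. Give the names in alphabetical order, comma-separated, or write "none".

Conditions: its start is strictly after job63's end (X.start > March 14) AND its start is no earlier than job64's end (X.start >= March 10).
job55: start March 23 > March 14? ✓; start March 23 >= March 10? ✓ → yes.
job56: start March 11 > March 14? ✗; start March 11 >= March 10? ✓ → no.
job57: start March 5 > March 14? ✗; start March 5 >= March 10? ✗ → no.
job58: start March 4 > March 14? ✗; start March 4 >= March 10? ✗ → no.
job59: start March 4 > March 14? ✗; start March 4 >= March 10? ✗ → no.
job60: start March 19 > March 14? ✓; start March 19 >= March 10? ✓ → yes.
job61: start March 22 > March 14? ✓; start March 22 >= March 10? ✓ → yes.
job62: start March 6 > March 14? ✗; start March 6 >= March 10? ✗ → no.
job65: start March 19 > March 14? ✓; start March 19 >= March 10? ✓ → yes.
job66: start March 4 > March 14? ✗; start March 4 >= March 10? ✗ → no.
Result: job55, job60, job61, job65.

job55, job60, job61, job65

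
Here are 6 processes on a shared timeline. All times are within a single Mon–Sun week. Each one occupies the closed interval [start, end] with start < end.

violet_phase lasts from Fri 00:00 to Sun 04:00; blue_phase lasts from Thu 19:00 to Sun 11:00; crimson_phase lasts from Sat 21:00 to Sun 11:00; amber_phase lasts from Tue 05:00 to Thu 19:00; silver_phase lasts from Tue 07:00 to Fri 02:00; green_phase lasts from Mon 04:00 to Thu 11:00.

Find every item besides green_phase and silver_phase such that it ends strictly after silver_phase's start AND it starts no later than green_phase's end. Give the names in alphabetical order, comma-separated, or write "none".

Conditions: its end is strictly after silver_phase's start (X.end > Tue 07:00) AND its start is no later than green_phase's end (X.start <= Thu 11:00).
amber_phase: end Thu 19:00 > Tue 07:00? ✓; start Tue 05:00 <= Thu 11:00? ✓ → yes.
blue_phase: end Sun 11:00 > Tue 07:00? ✓; start Thu 19:00 <= Thu 11:00? ✗ → no.
crimson_phase: end Sun 11:00 > Tue 07:00? ✓; start Sat 21:00 <= Thu 11:00? ✗ → no.
violet_phase: end Sun 04:00 > Tue 07:00? ✓; start Fri 00:00 <= Thu 11:00? ✗ → no.
Result: amber_phase.

amber_phase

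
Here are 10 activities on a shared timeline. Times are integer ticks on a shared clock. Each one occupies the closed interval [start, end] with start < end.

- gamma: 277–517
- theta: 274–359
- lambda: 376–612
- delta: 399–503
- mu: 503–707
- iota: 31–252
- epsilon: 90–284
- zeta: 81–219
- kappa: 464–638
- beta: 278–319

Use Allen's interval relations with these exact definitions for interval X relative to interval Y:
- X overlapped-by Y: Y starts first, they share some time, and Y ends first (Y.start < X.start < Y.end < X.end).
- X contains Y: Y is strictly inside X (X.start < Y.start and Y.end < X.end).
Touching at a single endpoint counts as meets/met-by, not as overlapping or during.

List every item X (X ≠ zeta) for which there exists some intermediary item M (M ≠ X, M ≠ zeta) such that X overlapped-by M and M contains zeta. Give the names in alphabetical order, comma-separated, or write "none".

epsilon

Target zeta = [81, 219].
Intermediaries M with M contains zeta: iota.
Via iota — items with X overlapped-by iota: epsilon.
Union: epsilon.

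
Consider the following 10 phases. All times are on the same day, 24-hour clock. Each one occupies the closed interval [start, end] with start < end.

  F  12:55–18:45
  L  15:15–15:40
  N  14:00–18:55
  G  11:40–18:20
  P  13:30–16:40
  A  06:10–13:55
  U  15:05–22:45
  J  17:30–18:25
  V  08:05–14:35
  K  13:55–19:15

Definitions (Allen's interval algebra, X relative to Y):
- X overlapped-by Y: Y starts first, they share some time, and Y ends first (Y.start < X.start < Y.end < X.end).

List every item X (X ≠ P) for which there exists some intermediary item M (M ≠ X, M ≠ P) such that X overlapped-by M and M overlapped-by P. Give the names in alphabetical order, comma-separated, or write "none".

Target P = [13:30, 16:40].
Intermediaries M with M overlapped-by P: K, N, U.
Via K — items with X overlapped-by K: U.
Via N — items with X overlapped-by N: U.
Via U — items with X overlapped-by U: none.
Union: U.

U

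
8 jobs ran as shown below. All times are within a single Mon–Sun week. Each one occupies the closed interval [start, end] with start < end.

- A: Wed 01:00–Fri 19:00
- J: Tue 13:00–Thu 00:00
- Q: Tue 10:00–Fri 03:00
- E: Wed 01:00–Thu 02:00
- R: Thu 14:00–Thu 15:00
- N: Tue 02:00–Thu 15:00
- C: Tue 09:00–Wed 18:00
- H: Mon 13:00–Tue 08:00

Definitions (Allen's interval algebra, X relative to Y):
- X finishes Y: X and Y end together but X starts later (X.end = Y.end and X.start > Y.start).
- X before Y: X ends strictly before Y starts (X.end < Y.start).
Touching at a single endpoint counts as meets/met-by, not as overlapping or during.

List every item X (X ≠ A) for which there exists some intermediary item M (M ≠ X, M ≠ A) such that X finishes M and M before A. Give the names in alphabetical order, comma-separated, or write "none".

Target A = [Wed 01:00, Fri 19:00].
Intermediaries M with M before A: H.
Via H — items with X finishes H: none.
Union: none.

none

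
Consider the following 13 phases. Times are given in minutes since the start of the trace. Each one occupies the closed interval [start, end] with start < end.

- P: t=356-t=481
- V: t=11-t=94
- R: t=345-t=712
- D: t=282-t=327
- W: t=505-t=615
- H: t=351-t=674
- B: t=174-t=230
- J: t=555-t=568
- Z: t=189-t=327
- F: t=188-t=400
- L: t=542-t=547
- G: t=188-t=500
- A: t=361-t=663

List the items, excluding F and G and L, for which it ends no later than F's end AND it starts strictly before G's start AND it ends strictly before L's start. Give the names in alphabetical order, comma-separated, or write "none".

Conditions: its end is no later than F's end (X.end <= t=400) AND its start is strictly before G's start (X.start < t=188) AND its end is strictly before L's start (X.end < t=542).
A: end t=663 <= t=400? ✗; start t=361 < t=188? ✗; end t=663 < t=542? ✗ → no.
B: end t=230 <= t=400? ✓; start t=174 < t=188? ✓; end t=230 < t=542? ✓ → yes.
D: end t=327 <= t=400? ✓; start t=282 < t=188? ✗; end t=327 < t=542? ✓ → no.
H: end t=674 <= t=400? ✗; start t=351 < t=188? ✗; end t=674 < t=542? ✗ → no.
J: end t=568 <= t=400? ✗; start t=555 < t=188? ✗; end t=568 < t=542? ✗ → no.
P: end t=481 <= t=400? ✗; start t=356 < t=188? ✗; end t=481 < t=542? ✓ → no.
R: end t=712 <= t=400? ✗; start t=345 < t=188? ✗; end t=712 < t=542? ✗ → no.
V: end t=94 <= t=400? ✓; start t=11 < t=188? ✓; end t=94 < t=542? ✓ → yes.
W: end t=615 <= t=400? ✗; start t=505 < t=188? ✗; end t=615 < t=542? ✗ → no.
Z: end t=327 <= t=400? ✓; start t=189 < t=188? ✗; end t=327 < t=542? ✓ → no.
Result: B, V.

B, V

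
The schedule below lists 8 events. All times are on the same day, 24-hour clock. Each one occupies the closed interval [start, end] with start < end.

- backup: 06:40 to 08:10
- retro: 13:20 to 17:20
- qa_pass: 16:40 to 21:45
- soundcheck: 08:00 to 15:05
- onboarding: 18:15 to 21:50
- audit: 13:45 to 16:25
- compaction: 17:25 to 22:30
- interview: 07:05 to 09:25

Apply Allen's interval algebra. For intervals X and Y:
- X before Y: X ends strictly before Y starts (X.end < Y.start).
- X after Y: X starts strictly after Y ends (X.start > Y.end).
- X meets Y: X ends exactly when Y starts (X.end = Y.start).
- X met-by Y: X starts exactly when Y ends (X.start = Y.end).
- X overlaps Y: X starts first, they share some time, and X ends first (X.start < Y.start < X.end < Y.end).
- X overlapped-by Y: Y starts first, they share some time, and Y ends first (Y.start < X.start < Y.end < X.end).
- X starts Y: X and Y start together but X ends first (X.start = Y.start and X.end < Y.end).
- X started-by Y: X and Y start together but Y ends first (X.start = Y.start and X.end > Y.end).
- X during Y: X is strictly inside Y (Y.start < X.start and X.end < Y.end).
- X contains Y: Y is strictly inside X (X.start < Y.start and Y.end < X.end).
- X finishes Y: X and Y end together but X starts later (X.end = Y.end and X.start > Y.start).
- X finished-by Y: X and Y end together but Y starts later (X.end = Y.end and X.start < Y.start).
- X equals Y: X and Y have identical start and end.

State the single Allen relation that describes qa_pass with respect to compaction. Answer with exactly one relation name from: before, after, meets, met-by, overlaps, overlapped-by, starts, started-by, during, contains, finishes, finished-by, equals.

qa_pass = [16:40, 21:45]; compaction = [17:25, 22:30].
Compare endpoints: qa_pass.start < compaction.start, qa_pass.start < compaction.end, qa_pass.end > compaction.start, qa_pass.end < compaction.end.
That pattern is 'overlaps'.

overlaps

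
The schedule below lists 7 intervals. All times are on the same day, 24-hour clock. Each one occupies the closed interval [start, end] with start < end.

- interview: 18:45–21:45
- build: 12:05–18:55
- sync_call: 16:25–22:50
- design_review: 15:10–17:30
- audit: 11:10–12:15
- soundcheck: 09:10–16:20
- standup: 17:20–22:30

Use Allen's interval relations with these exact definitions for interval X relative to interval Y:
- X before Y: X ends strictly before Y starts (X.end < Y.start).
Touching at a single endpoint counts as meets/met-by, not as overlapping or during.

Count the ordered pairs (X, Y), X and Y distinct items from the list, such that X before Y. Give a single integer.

Checking all 42 ordered pairs for relation 'before'; matching pairs in alphabetical order:
(audit, design_review): audit before design_review ✓
(audit, interview): audit before interview ✓
(audit, standup): audit before standup ✓
(audit, sync_call): audit before sync_call ✓
(design_review, interview): design_review before interview ✓
(soundcheck, interview): soundcheck before interview ✓
(soundcheck, standup): soundcheck before standup ✓
(soundcheck, sync_call): soundcheck before sync_call ✓
Count: 8.

8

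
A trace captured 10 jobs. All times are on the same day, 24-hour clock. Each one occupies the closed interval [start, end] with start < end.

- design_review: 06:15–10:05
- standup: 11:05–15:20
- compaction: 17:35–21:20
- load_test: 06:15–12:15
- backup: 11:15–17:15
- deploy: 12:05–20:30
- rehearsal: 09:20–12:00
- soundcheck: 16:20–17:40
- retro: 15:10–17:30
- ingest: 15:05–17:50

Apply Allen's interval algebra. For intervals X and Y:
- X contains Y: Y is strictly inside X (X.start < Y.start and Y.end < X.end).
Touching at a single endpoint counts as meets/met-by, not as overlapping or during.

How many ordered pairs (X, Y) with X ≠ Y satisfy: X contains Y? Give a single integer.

Checking all 90 ordered pairs for relation 'contains'; matching pairs in alphabetical order:
(deploy, ingest): deploy contains ingest ✓
(deploy, retro): deploy contains retro ✓
(deploy, soundcheck): deploy contains soundcheck ✓
(ingest, retro): ingest contains retro ✓
(ingest, soundcheck): ingest contains soundcheck ✓
(load_test, rehearsal): load_test contains rehearsal ✓
Count: 6.

6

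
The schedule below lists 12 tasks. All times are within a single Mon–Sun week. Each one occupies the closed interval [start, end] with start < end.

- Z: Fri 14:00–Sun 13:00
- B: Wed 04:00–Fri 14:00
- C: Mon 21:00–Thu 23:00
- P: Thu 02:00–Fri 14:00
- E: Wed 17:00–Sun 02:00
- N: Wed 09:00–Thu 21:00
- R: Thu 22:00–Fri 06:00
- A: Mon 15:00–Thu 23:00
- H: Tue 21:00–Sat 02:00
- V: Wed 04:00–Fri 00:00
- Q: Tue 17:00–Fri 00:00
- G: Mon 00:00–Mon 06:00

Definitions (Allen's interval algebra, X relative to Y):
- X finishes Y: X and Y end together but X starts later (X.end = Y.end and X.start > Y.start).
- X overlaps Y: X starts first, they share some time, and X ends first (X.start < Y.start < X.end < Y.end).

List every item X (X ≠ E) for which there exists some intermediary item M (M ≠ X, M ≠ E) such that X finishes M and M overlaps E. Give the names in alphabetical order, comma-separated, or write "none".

C, P, V

Target E = [Wed 17:00, Sun 02:00].
Intermediaries M with M overlaps E: A, B, C, H, N, Q, V.
Via A — items with X finishes A: C.
Via B — items with X finishes B: P.
Via C — items with X finishes C: none.
Via H — items with X finishes H: none.
Via N — items with X finishes N: none.
Via Q — items with X finishes Q: V.
Via V — items with X finishes V: none.
Union: C, P, V.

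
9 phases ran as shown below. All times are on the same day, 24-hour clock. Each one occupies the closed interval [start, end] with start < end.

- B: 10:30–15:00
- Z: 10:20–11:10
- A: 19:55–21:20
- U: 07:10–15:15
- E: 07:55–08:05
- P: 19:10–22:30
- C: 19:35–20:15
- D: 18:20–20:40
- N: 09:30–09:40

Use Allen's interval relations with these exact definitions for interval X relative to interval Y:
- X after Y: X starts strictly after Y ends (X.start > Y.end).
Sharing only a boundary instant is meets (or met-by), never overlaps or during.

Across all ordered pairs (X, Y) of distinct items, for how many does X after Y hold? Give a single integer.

Checking all 72 ordered pairs for relation 'after'; matching pairs in alphabetical order:
(A, B): A after B ✓
(A, E): A after E ✓
(A, N): A after N ✓
(A, U): A after U ✓
(A, Z): A after Z ✓
(B, E): B after E ✓
(B, N): B after N ✓
(C, B): C after B ✓
(C, E): C after E ✓
(C, N): C after N ✓
(C, U): C after U ✓
(C, Z): C after Z ✓
(D, B): D after B ✓
(D, E): D after E ✓
(D, N): D after N ✓
(D, U): D after U ✓
(D, Z): D after Z ✓
(N, E): N after E ✓
(P, B): P after B ✓
(P, E): P after E ✓
(P, N): P after N ✓
(P, U): P after U ✓
(P, Z): P after Z ✓
(Z, E): Z after E ✓
... plus 1 further pairs not listed.
Count: 25.

25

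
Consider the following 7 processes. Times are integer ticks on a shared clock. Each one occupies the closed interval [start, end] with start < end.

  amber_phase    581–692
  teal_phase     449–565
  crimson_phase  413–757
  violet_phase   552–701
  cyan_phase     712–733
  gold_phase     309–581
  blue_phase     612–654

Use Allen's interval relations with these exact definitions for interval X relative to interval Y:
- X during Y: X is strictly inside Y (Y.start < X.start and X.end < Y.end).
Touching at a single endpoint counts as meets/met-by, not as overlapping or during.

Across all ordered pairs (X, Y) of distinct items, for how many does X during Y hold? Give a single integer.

Checking all 42 ordered pairs for relation 'during'; matching pairs in alphabetical order:
(amber_phase, crimson_phase): amber_phase during crimson_phase ✓
(amber_phase, violet_phase): amber_phase during violet_phase ✓
(blue_phase, amber_phase): blue_phase during amber_phase ✓
(blue_phase, crimson_phase): blue_phase during crimson_phase ✓
(blue_phase, violet_phase): blue_phase during violet_phase ✓
(cyan_phase, crimson_phase): cyan_phase during crimson_phase ✓
(teal_phase, crimson_phase): teal_phase during crimson_phase ✓
(teal_phase, gold_phase): teal_phase during gold_phase ✓
(violet_phase, crimson_phase): violet_phase during crimson_phase ✓
Count: 9.

9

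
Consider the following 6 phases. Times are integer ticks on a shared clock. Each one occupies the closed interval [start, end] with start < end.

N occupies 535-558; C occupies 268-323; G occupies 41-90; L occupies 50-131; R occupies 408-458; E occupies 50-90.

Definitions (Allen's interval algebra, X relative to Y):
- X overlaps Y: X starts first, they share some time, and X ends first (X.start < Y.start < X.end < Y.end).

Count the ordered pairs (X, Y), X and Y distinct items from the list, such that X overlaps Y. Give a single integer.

1

Checking all 30 ordered pairs for relation 'overlaps'; matching pairs in alphabetical order:
(G, L): G overlaps L ✓
Count: 1.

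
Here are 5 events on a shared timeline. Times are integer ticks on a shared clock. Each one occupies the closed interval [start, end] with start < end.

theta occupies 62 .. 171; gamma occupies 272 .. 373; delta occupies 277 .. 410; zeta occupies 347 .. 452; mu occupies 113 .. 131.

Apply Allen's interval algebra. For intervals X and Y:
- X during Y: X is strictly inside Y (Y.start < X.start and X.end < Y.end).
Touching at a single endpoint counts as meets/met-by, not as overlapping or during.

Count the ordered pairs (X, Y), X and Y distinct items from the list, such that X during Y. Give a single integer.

Checking all 20 ordered pairs for relation 'during'; matching pairs in alphabetical order:
(mu, theta): mu during theta ✓
Count: 1.

1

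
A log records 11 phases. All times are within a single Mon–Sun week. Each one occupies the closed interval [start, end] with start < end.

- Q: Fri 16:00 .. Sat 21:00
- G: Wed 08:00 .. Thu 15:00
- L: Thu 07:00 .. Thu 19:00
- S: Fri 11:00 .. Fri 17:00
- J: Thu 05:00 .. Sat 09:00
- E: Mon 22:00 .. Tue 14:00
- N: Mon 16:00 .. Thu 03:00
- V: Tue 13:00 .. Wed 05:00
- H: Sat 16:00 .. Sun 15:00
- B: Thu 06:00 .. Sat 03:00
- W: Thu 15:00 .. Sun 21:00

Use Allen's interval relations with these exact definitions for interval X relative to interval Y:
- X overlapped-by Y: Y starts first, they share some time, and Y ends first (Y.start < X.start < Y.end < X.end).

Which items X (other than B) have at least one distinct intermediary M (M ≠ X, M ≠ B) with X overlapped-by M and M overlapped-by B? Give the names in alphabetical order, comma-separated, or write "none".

Target B = [Thu 06:00, Sat 03:00].
Intermediaries M with M overlapped-by B: Q, W.
Via Q — items with X overlapped-by Q: H.
Via W — items with X overlapped-by W: none.
Union: H.

H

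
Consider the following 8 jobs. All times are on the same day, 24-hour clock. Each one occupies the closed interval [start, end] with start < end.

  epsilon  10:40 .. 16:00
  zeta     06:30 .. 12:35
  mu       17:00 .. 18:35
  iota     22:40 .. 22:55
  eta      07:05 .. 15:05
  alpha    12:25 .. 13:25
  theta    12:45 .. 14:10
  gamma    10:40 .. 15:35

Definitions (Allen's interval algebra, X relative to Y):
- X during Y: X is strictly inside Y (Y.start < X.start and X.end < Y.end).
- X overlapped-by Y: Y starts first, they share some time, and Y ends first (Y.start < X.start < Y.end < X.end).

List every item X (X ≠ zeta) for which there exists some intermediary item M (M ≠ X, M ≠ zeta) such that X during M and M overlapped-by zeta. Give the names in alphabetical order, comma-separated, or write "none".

Target zeta = [06:30, 12:35].
Intermediaries M with M overlapped-by zeta: alpha, epsilon, eta, gamma.
Via alpha — items with X during alpha: none.
Via epsilon — items with X during epsilon: alpha, theta.
Via eta — items with X during eta: alpha, theta.
Via gamma — items with X during gamma: alpha, theta.
Union: alpha, theta.

alpha, theta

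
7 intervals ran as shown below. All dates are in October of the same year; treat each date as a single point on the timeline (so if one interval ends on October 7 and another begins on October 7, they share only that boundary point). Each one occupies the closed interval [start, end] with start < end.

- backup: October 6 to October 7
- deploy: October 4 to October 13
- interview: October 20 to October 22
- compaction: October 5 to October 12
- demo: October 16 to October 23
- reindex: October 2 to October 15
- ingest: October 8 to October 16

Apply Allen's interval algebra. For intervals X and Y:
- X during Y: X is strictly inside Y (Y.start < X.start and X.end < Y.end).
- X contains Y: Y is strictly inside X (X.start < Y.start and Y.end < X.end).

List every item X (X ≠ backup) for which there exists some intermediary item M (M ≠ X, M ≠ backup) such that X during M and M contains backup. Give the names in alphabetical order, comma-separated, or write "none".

Target backup = [October 6, October 7].
Intermediaries M with M contains backup: compaction, deploy, reindex.
Via compaction — items with X during compaction: none.
Via deploy — items with X during deploy: compaction.
Via reindex — items with X during reindex: compaction, deploy.
Union: compaction, deploy.

compaction, deploy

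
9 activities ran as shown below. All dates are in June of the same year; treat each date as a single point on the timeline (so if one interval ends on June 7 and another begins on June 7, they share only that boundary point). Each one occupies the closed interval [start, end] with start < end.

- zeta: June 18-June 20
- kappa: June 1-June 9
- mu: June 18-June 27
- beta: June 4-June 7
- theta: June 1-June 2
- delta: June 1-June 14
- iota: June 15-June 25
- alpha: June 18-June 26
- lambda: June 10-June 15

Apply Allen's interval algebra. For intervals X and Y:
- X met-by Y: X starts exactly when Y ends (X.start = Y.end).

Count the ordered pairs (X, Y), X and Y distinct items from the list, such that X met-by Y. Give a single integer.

Checking all 72 ordered pairs for relation 'met-by'; matching pairs in alphabetical order:
(iota, lambda): iota met-by lambda ✓
Count: 1.

1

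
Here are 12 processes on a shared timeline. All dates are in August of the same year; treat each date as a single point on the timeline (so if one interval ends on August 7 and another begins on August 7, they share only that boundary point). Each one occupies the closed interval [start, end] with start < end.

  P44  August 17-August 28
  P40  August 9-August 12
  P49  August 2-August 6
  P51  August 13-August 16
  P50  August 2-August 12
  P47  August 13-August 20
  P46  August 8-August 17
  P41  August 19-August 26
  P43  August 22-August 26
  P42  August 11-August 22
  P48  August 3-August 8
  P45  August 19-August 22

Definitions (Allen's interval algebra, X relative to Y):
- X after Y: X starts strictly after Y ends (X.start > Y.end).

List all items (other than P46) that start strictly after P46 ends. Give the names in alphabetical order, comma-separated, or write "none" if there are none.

P41, P43, P45

Target P46 = [August 8, August 17].
P40 [August 9, August 12] → during → no.
P41 [August 19, August 26] → after → yes.
P42 [August 11, August 22] → overlapped-by → no.
P43 [August 22, August 26] → after → yes.
P44 [August 17, August 28] → met-by → no.
P45 [August 19, August 22] → after → yes.
P47 [August 13, August 20] → overlapped-by → no.
P48 [August 3, August 8] → meets → no.
P49 [August 2, August 6] → before → no.
P50 [August 2, August 12] → overlaps → no.
P51 [August 13, August 16] → during → no.
Result: P41, P43, P45.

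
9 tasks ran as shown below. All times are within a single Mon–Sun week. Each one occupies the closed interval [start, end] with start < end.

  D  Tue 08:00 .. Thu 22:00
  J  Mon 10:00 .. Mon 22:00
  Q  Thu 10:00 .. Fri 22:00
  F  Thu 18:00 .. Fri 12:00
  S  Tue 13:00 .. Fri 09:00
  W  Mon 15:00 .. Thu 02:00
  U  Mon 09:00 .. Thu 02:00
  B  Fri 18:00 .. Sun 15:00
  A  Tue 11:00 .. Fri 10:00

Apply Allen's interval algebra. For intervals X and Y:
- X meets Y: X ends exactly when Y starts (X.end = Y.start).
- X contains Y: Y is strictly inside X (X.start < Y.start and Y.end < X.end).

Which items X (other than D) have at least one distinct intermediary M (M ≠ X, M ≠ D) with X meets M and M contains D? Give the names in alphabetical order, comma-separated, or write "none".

Target D = [Tue 08:00, Thu 22:00].
Intermediaries M with M contains D: none.
Union: none.

none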